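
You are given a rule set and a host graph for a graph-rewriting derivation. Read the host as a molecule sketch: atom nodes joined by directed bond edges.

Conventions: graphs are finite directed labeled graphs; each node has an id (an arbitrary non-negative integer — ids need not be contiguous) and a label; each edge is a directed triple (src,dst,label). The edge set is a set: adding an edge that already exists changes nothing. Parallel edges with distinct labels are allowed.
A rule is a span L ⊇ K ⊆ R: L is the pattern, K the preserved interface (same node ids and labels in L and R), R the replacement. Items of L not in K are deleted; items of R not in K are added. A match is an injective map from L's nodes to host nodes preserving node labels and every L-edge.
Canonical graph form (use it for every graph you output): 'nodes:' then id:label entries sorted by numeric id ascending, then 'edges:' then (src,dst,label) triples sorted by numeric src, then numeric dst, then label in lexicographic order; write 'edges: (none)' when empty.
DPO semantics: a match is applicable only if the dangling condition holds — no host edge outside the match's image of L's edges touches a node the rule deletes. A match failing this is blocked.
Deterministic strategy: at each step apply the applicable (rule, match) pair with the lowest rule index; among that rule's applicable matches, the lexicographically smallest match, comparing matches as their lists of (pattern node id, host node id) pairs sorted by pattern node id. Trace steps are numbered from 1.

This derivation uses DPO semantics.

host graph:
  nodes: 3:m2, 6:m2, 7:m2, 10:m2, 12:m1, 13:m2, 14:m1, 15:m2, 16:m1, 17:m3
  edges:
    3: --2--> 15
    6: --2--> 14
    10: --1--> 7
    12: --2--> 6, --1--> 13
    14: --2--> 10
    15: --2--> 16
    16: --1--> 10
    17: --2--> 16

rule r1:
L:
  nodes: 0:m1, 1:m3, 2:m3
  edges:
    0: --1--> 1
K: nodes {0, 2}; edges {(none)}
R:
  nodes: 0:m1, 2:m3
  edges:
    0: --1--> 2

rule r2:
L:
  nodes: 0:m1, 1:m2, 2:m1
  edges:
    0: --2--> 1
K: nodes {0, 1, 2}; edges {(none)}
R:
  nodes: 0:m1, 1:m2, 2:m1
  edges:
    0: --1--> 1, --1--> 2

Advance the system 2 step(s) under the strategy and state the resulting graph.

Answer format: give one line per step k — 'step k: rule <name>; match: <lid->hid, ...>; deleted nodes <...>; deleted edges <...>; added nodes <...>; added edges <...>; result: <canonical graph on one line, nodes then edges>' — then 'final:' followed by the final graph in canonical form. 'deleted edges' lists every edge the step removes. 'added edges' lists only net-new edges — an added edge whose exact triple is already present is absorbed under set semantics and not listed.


step 1: rule r2; match: 0->12, 1->6, 2->14; deleted nodes (none); deleted edges (12,6,2); added nodes (none); added edges (12,6,1); (12,14,1); result: nodes: 3:m2, 6:m2, 7:m2, 10:m2, 12:m1, 13:m2, 14:m1, 15:m2, 16:m1, 17:m3 edges: (3,15,2); (6,14,2); (10,7,1); (12,6,1); (12,13,1); (12,14,1); (14,10,2); (15,16,2); (16,10,1); (17,16,2)
step 2: rule r2; match: 0->14, 1->10, 2->12; deleted nodes (none); deleted edges (14,10,2); added nodes (none); added edges (14,10,1); (14,12,1); result: nodes: 3:m2, 6:m2, 7:m2, 10:m2, 12:m1, 13:m2, 14:m1, 15:m2, 16:m1, 17:m3 edges: (3,15,2); (6,14,2); (10,7,1); (12,6,1); (12,13,1); (12,14,1); (14,10,1); (14,12,1); (15,16,2); (16,10,1); (17,16,2)
final:
nodes: 3:m2, 6:m2, 7:m2, 10:m2, 12:m1, 13:m2, 14:m1, 15:m2, 16:m1, 17:m3
edges: (3,15,2); (6,14,2); (10,7,1); (12,6,1); (12,13,1); (12,14,1); (14,10,1); (14,12,1); (15,16,2); (16,10,1); (17,16,2)


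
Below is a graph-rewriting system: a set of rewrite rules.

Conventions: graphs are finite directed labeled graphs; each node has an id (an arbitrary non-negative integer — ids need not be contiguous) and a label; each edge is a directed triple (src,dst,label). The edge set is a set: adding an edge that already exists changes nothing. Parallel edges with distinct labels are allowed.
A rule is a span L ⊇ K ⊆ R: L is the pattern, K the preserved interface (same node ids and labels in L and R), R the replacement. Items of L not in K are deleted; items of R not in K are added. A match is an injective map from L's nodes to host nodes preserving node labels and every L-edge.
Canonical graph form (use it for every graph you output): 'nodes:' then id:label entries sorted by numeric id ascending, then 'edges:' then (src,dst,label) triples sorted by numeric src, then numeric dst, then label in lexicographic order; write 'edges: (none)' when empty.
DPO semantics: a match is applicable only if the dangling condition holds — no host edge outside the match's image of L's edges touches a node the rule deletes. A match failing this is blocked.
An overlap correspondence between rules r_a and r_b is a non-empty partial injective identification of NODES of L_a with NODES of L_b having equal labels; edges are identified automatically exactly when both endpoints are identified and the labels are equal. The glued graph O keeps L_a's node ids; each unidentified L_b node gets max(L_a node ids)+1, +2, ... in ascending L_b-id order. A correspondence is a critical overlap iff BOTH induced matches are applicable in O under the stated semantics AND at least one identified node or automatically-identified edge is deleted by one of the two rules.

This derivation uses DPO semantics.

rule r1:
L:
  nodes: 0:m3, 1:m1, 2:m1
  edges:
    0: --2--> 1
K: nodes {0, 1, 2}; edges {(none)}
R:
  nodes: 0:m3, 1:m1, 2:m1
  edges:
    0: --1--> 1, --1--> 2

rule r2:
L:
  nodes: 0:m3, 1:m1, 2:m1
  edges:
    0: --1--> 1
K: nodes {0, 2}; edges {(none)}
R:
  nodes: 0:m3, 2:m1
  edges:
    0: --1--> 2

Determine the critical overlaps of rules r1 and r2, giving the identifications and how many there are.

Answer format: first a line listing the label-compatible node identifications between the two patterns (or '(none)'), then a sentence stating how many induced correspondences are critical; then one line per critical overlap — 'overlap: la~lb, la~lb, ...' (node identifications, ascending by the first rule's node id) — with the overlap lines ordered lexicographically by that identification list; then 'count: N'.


label-compatible node identifications between L(r1) and L(r2): 0~0, 1~1, 1~2, 2~1, 2~2
4 of the induced correspondences are critical overlaps of r1 and r2.
overlap: 0~0, 1~2, 2~1
overlap: 0~0, 2~1
overlap: 1~2, 2~1
overlap: 2~1
count: 4


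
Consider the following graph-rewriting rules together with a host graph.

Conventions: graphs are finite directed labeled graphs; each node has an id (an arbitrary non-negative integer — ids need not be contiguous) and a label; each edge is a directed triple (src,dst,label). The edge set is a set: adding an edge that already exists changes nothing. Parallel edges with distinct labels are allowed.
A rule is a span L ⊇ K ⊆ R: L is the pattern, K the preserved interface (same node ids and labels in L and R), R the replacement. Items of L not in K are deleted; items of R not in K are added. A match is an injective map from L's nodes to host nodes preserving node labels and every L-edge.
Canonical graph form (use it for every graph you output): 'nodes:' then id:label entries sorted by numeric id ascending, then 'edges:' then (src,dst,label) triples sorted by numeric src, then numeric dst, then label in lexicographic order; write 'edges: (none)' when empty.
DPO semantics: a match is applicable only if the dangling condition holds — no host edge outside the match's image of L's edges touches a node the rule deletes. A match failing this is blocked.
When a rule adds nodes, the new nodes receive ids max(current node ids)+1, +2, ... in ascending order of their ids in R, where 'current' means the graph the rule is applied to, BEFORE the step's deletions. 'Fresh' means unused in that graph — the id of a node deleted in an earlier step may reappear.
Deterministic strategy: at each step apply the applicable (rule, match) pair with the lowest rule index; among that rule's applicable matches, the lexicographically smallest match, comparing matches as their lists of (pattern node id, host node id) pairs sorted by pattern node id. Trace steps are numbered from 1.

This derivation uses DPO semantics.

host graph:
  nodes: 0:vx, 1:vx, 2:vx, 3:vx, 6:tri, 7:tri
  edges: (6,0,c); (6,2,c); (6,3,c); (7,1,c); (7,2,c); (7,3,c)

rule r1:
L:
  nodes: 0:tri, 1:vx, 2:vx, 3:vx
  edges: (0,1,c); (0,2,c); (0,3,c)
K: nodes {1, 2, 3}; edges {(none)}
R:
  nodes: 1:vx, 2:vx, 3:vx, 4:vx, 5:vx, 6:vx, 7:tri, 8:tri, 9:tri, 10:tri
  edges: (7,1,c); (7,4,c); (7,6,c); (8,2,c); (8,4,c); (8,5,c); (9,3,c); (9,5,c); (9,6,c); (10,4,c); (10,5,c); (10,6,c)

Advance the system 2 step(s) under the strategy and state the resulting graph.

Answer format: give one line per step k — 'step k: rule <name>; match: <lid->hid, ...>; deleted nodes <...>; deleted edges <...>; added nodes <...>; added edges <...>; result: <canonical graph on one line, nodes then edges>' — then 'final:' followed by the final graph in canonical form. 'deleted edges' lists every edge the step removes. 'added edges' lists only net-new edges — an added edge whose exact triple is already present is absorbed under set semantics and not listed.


step 1: rule r1; match: 0->6, 1->0, 2->2, 3->3; deleted nodes 6; deleted edges (6,0,c); (6,2,c); (6,3,c); added nodes 8, 9, 10, 11, 12, 13, 14; added edges (11,0,c); (11,8,c); (11,10,c); (12,2,c); (12,8,c); (12,9,c); (13,3,c); (13,9,c); (13,10,c); (14,8,c); (14,9,c); (14,10,c); result: nodes: 0:vx, 1:vx, 2:vx, 3:vx, 7:tri, 8:vx, 9:vx, 10:vx, 11:tri, 12:tri, 13:tri, 14:tri edges: (7,1,c); (7,2,c); (7,3,c); (11,0,c); (11,8,c); (11,10,c); (12,2,c); (12,8,c); (12,9,c); (13,3,c); (13,9,c); (13,10,c); (14,8,c); (14,9,c); (14,10,c)
step 2: rule r1; match: 0->7, 1->1, 2->2, 3->3; deleted nodes 7; deleted edges (7,1,c); (7,2,c); (7,3,c); added nodes 15, 16, 17, 18, 19, 20, 21; added edges (18,1,c); (18,15,c); (18,17,c); (19,2,c); (19,15,c); (19,16,c); (20,3,c); (20,16,c); (20,17,c); (21,15,c); (21,16,c); (21,17,c); result: nodes: 0:vx, 1:vx, 2:vx, 3:vx, 8:vx, 9:vx, 10:vx, 11:tri, 12:tri, 13:tri, 14:tri, 15:vx, 16:vx, 17:vx, 18:tri, 19:tri, 20:tri, 21:tri edges: (11,0,c); (11,8,c); (11,10,c); (12,2,c); (12,8,c); (12,9,c); (13,3,c); (13,9,c); (13,10,c); (14,8,c); (14,9,c); (14,10,c); (18,1,c); (18,15,c); (18,17,c); (19,2,c); (19,15,c); (19,16,c); (20,3,c); (20,16,c); (20,17,c); (21,15,c); (21,16,c); (21,17,c)
final:
nodes: 0:vx, 1:vx, 2:vx, 3:vx, 8:vx, 9:vx, 10:vx, 11:tri, 12:tri, 13:tri, 14:tri, 15:vx, 16:vx, 17:vx, 18:tri, 19:tri, 20:tri, 21:tri
edges: (11,0,c); (11,8,c); (11,10,c); (12,2,c); (12,8,c); (12,9,c); (13,3,c); (13,9,c); (13,10,c); (14,8,c); (14,9,c); (14,10,c); (18,1,c); (18,15,c); (18,17,c); (19,2,c); (19,15,c); (19,16,c); (20,3,c); (20,16,c); (20,17,c); (21,15,c); (21,16,c); (21,17,c)


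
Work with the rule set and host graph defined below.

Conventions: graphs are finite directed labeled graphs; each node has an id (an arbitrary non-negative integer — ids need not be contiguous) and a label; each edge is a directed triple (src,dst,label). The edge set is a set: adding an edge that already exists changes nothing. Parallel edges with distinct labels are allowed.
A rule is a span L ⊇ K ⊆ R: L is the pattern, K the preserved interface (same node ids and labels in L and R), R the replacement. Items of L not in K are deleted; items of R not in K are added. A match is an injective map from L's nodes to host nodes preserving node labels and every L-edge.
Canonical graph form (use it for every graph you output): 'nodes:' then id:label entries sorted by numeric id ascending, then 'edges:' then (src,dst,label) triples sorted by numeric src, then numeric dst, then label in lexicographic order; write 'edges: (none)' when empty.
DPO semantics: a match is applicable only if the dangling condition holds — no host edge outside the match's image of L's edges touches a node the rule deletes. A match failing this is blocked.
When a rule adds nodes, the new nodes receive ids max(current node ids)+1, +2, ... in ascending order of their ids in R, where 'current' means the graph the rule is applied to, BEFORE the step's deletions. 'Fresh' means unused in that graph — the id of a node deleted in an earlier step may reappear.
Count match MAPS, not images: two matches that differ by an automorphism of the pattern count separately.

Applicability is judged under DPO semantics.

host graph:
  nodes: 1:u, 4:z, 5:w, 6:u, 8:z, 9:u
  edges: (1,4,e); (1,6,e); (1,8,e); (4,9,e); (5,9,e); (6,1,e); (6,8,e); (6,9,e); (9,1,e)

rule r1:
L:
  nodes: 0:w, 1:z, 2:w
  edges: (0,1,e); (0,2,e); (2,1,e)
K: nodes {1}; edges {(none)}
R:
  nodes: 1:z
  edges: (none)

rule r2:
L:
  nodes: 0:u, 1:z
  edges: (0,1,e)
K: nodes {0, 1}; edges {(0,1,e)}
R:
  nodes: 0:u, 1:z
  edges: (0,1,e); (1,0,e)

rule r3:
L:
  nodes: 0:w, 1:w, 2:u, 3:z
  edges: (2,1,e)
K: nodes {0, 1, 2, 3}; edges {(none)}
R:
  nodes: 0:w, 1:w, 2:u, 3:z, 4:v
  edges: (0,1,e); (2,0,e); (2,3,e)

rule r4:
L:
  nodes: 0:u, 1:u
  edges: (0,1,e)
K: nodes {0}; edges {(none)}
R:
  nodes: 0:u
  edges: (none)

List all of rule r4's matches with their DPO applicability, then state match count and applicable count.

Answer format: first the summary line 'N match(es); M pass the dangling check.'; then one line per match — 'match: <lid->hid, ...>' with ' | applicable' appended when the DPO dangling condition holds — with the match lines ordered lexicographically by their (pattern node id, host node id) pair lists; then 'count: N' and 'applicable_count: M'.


4 match(es); 0 pass the dangling check.
match: 0->1, 1->6
match: 0->6, 1->1
match: 0->6, 1->9
match: 0->9, 1->1
count: 4
applicable_count: 0


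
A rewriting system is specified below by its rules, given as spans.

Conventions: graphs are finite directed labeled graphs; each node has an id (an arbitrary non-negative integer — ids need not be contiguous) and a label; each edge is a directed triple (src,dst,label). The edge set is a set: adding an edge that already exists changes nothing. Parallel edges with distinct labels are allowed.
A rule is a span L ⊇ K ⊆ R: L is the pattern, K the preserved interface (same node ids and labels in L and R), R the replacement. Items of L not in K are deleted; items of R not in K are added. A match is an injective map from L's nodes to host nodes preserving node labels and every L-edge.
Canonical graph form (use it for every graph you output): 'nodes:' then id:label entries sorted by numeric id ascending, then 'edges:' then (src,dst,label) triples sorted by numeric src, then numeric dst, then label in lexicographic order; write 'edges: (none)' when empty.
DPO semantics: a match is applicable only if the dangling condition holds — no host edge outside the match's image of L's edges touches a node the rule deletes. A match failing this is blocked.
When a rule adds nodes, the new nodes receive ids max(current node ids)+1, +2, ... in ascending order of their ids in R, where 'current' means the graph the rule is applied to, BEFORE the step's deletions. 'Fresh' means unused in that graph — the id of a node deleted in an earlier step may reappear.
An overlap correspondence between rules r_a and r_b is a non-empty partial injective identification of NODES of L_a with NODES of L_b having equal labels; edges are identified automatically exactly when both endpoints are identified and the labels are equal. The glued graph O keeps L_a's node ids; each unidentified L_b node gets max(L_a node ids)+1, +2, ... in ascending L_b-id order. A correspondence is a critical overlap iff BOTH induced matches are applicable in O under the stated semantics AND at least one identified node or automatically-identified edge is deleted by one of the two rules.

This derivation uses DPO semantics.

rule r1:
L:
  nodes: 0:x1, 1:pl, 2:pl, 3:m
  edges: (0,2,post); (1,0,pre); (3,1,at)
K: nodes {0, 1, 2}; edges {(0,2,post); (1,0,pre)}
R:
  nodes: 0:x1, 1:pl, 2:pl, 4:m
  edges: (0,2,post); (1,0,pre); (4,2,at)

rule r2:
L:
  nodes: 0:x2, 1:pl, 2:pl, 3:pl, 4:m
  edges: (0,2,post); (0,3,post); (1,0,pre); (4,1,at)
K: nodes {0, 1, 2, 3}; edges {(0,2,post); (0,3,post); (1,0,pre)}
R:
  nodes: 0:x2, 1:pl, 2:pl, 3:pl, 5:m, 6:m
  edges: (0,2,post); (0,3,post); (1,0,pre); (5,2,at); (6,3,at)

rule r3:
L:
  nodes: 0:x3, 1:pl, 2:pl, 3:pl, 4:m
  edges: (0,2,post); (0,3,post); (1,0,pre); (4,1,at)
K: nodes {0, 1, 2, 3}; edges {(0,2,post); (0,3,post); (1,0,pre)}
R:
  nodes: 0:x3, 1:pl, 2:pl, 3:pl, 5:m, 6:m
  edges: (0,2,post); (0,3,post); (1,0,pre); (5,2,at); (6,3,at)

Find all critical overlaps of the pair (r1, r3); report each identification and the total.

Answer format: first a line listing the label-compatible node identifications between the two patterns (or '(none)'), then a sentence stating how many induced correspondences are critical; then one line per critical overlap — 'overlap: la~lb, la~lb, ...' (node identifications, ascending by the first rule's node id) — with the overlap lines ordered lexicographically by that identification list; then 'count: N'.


label-compatible node identifications between L(r1) and L(r3): 1~1, 1~2, 1~3, 2~1, 2~2, 2~3, 3~4
3 of the induced correspondences are critical overlaps of r1 and r3.
overlap: 1~1, 2~2, 3~4
overlap: 1~1, 2~3, 3~4
overlap: 1~1, 3~4
count: 3


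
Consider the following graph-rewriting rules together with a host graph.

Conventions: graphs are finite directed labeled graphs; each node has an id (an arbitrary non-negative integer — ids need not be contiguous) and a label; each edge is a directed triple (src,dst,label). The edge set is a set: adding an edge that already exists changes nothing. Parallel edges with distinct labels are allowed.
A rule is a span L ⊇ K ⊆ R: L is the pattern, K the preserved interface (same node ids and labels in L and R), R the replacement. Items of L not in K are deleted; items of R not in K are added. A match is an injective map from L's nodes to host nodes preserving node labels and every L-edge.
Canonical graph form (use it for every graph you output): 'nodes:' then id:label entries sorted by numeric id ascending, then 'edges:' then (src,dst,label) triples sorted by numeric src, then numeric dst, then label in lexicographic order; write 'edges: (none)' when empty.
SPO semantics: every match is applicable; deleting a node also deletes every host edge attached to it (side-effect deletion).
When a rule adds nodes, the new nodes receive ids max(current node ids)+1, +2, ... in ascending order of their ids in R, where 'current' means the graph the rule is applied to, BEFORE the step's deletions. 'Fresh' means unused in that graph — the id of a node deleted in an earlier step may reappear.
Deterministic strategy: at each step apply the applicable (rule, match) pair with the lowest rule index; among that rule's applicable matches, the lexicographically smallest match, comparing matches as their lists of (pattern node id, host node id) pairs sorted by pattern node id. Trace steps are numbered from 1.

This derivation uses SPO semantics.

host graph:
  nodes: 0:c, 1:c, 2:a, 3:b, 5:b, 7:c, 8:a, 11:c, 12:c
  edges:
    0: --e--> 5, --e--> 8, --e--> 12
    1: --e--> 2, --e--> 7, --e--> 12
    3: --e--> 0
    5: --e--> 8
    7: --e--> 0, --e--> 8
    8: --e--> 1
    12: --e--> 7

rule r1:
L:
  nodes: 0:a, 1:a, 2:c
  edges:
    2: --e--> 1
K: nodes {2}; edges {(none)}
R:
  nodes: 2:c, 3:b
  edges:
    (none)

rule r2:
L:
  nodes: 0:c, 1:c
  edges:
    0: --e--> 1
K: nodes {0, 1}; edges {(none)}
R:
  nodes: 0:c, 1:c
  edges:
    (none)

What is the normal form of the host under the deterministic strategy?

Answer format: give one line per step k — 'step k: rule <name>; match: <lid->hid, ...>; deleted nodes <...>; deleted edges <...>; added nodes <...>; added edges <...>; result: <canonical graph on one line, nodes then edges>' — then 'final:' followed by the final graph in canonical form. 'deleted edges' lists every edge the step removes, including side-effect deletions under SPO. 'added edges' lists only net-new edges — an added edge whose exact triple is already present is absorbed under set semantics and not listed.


step 1: rule r1; match: 0->2, 1->8, 2->0; deleted nodes 2, 8; deleted edges (0,8,e); (1,2,e); (5,8,e); (7,8,e); (8,1,e); added nodes 13; added edges (none); result: nodes: 0:c, 1:c, 3:b, 5:b, 7:c, 11:c, 12:c, 13:b edges: (0,5,e); (0,12,e); (1,7,e); (1,12,e); (3,0,e); (7,0,e); (12,7,e)
step 2: rule r2; match: 0->0, 1->12; deleted nodes (none); deleted edges (0,12,e); added nodes (none); added edges (none); result: nodes: 0:c, 1:c, 3:b, 5:b, 7:c, 11:c, 12:c, 13:b edges: (0,5,e); (1,7,e); (1,12,e); (3,0,e); (7,0,e); (12,7,e)
step 3: rule r2; match: 0->1, 1->7; deleted nodes (none); deleted edges (1,7,e); added nodes (none); added edges (none); result: nodes: 0:c, 1:c, 3:b, 5:b, 7:c, 11:c, 12:c, 13:b edges: (0,5,e); (1,12,e); (3,0,e); (7,0,e); (12,7,e)
step 4: rule r2; match: 0->1, 1->12; deleted nodes (none); deleted edges (1,12,e); added nodes (none); added edges (none); result: nodes: 0:c, 1:c, 3:b, 5:b, 7:c, 11:c, 12:c, 13:b edges: (0,5,e); (3,0,e); (7,0,e); (12,7,e)
step 5: rule r2; match: 0->7, 1->0; deleted nodes (none); deleted edges (7,0,e); added nodes (none); added edges (none); result: nodes: 0:c, 1:c, 3:b, 5:b, 7:c, 11:c, 12:c, 13:b edges: (0,5,e); (3,0,e); (12,7,e)
step 6: rule r2; match: 0->12, 1->7; deleted nodes (none); deleted edges (12,7,e); added nodes (none); added edges (none); result: nodes: 0:c, 1:c, 3:b, 5:b, 7:c, 11:c, 12:c, 13:b edges: (0,5,e); (3,0,e)
final:
nodes: 0:c, 1:c, 3:b, 5:b, 7:c, 11:c, 12:c, 13:b
edges: (0,5,e); (3,0,e)


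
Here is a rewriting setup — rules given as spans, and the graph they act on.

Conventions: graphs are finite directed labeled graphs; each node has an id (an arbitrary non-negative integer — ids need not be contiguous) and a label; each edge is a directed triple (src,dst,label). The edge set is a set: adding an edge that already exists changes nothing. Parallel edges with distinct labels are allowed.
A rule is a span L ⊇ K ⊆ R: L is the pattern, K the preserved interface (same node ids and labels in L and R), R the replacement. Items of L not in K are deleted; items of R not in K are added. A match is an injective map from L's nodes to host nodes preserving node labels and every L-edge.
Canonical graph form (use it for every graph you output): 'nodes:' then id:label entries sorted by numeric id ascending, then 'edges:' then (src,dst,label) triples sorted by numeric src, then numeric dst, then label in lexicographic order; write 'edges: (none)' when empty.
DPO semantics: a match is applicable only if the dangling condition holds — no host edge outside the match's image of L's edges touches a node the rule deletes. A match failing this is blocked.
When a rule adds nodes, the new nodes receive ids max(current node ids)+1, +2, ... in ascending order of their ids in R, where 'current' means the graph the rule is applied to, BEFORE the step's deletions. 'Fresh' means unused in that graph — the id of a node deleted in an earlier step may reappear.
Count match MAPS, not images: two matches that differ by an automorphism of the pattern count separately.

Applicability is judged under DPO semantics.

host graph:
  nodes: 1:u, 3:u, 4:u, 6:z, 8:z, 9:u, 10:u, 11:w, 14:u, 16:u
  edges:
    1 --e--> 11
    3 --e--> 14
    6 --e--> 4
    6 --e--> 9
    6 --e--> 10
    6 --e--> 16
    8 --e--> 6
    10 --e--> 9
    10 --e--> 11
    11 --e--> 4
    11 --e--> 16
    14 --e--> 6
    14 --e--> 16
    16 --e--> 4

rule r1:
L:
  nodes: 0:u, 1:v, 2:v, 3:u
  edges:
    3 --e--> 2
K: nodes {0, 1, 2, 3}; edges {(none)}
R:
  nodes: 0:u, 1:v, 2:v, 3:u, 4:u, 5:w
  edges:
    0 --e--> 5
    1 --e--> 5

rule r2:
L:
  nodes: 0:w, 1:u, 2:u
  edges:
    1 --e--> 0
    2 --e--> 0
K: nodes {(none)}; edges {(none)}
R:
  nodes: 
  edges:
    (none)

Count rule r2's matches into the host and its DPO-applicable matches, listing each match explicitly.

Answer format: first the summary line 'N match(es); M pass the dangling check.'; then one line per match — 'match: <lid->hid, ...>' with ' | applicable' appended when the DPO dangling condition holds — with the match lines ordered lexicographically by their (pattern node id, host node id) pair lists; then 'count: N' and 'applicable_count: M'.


2 match(es); 0 pass the dangling check.
match: 0->11, 1->1, 2->10
match: 0->11, 1->10, 2->1
count: 2
applicable_count: 0


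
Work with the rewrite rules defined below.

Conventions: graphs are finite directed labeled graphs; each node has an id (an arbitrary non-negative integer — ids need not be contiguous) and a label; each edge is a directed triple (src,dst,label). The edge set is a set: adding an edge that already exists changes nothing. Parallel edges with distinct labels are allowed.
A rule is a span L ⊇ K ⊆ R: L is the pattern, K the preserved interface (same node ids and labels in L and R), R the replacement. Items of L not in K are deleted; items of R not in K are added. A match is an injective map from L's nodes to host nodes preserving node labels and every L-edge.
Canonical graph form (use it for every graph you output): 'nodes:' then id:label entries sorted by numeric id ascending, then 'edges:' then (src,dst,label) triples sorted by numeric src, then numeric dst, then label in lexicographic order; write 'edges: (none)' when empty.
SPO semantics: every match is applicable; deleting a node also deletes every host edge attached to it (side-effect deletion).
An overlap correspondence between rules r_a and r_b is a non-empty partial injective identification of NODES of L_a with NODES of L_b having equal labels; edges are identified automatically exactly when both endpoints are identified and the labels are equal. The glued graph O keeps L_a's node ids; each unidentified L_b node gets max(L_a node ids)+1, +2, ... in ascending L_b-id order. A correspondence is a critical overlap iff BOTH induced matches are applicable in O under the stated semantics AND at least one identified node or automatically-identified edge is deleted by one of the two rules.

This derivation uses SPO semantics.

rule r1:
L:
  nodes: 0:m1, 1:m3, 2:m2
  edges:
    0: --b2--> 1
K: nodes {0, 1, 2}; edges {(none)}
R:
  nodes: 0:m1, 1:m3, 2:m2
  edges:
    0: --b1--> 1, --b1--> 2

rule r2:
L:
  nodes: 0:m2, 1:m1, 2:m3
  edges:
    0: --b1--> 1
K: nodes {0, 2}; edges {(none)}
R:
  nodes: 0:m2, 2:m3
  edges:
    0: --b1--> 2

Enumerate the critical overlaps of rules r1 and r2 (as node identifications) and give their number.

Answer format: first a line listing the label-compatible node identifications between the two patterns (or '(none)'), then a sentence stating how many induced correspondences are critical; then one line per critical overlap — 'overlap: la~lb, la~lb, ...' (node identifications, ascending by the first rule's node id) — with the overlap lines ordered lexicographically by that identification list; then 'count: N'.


label-compatible node identifications between L(r1) and L(r2): 0~1, 1~2, 2~0
4 of the induced correspondences are critical overlaps of r1 and r2.
overlap: 0~1
overlap: 0~1, 1~2
overlap: 0~1, 1~2, 2~0
overlap: 0~1, 2~0
count: 4


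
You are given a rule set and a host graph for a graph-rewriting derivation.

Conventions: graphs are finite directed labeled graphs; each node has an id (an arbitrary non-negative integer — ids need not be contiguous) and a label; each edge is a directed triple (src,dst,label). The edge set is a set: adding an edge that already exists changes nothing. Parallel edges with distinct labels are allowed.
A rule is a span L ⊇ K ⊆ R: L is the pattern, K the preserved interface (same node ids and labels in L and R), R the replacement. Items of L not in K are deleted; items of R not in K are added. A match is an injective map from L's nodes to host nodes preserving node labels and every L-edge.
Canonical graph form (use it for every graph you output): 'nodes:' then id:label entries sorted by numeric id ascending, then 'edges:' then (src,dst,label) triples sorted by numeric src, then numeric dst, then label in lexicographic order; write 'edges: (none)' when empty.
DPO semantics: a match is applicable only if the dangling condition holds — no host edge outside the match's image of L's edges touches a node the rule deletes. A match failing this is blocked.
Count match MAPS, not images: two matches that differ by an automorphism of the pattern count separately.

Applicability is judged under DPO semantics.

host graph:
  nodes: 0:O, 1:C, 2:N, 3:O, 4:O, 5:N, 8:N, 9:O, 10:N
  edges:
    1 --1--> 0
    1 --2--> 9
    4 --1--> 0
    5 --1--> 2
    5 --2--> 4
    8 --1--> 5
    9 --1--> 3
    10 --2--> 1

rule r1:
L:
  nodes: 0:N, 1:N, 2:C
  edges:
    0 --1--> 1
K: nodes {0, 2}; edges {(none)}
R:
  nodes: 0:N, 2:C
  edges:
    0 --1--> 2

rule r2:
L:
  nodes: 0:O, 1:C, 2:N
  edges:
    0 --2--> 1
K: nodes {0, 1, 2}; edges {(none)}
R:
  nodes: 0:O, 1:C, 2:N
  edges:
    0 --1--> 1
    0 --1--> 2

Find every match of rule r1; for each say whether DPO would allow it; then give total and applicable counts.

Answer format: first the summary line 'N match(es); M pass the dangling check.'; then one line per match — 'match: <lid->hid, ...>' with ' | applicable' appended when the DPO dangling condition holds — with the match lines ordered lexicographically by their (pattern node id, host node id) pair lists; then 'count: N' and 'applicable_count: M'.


2 match(es); 1 pass the dangling check.
match: 0->5, 1->2, 2->1 | applicable
match: 0->8, 1->5, 2->1
count: 2
applicable_count: 1


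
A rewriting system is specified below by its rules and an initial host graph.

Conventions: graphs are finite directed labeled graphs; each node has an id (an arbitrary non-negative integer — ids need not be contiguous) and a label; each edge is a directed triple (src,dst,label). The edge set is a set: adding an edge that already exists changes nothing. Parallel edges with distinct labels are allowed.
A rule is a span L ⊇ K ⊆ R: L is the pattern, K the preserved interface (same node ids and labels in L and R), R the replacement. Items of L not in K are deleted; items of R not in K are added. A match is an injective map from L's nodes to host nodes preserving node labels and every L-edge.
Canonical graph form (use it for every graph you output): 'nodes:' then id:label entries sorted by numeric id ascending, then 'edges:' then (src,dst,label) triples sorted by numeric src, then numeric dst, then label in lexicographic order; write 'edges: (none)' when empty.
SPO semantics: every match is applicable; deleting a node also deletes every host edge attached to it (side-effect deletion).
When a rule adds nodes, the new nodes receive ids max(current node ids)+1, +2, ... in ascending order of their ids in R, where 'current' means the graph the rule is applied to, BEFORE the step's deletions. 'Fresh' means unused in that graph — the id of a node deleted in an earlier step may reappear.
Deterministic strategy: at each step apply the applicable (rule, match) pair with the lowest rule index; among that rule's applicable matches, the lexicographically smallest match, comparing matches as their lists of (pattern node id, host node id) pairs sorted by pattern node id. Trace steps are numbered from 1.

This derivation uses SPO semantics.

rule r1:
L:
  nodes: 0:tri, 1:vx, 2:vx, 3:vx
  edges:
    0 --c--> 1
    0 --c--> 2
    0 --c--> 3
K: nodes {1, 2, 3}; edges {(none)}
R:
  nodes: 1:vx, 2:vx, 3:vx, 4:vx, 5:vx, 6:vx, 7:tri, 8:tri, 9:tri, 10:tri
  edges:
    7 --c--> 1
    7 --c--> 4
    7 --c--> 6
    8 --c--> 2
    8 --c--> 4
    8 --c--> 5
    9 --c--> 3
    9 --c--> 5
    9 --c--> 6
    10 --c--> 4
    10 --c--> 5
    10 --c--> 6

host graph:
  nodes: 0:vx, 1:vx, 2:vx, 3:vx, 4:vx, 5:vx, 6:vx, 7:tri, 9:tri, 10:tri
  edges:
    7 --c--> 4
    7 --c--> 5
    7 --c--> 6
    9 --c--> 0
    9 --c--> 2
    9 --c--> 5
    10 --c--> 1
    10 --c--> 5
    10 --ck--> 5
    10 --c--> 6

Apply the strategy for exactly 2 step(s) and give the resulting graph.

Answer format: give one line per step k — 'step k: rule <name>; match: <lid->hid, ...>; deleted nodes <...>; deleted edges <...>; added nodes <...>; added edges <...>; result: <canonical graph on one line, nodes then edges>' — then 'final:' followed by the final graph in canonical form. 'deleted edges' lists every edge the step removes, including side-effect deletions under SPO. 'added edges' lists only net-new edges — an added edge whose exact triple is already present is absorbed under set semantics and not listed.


step 1: rule r1; match: 0->7, 1->4, 2->5, 3->6; deleted nodes 7; deleted edges (7,4,c); (7,5,c); (7,6,c); added nodes 11, 12, 13, 14, 15, 16, 17; added edges (14,4,c); (14,11,c); (14,13,c); (15,5,c); (15,11,c); (15,12,c); (16,6,c); (16,12,c); (16,13,c); (17,11,c); (17,12,c); (17,13,c); result: nodes: 0:vx, 1:vx, 2:vx, 3:vx, 4:vx, 5:vx, 6:vx, 9:tri, 10:tri, 11:vx, 12:vx, 13:vx, 14:tri, 15:tri, 16:tri, 17:tri edges: (9,0,c); (9,2,c); (9,5,c); (10,1,c); (10,5,c); (10,5,ck); (10,6,c); (14,4,c); (14,11,c); (14,13,c); (15,5,c); (15,11,c); (15,12,c); (16,6,c); (16,12,c); (16,13,c); (17,11,c); (17,12,c); (17,13,c)
step 2: rule r1; match: 0->9, 1->0, 2->2, 3->5; deleted nodes 9; deleted edges (9,0,c); (9,2,c); (9,5,c); added nodes 18, 19, 20, 21, 22, 23, 24; added edges (21,0,c); (21,18,c); (21,20,c); (22,2,c); (22,18,c); (22,19,c); (23,5,c); (23,19,c); (23,20,c); (24,18,c); (24,19,c); (24,20,c); result: nodes: 0:vx, 1:vx, 2:vx, 3:vx, 4:vx, 5:vx, 6:vx, 10:tri, 11:vx, 12:vx, 13:vx, 14:tri, 15:tri, 16:tri, 17:tri, 18:vx, 19:vx, 20:vx, 21:tri, 22:tri, 23:tri, 24:tri edges: (10,1,c); (10,5,c); (10,5,ck); (10,6,c); (14,4,c); (14,11,c); (14,13,c); (15,5,c); (15,11,c); (15,12,c); (16,6,c); (16,12,c); (16,13,c); (17,11,c); (17,12,c); (17,13,c); (21,0,c); (21,18,c); (21,20,c); (22,2,c); (22,18,c); (22,19,c); (23,5,c); (23,19,c); (23,20,c); (24,18,c); (24,19,c); (24,20,c)
final:
nodes: 0:vx, 1:vx, 2:vx, 3:vx, 4:vx, 5:vx, 6:vx, 10:tri, 11:vx, 12:vx, 13:vx, 14:tri, 15:tri, 16:tri, 17:tri, 18:vx, 19:vx, 20:vx, 21:tri, 22:tri, 23:tri, 24:tri
edges: (10,1,c); (10,5,c); (10,5,ck); (10,6,c); (14,4,c); (14,11,c); (14,13,c); (15,5,c); (15,11,c); (15,12,c); (16,6,c); (16,12,c); (16,13,c); (17,11,c); (17,12,c); (17,13,c); (21,0,c); (21,18,c); (21,20,c); (22,2,c); (22,18,c); (22,19,c); (23,5,c); (23,19,c); (23,20,c); (24,18,c); (24,19,c); (24,20,c)


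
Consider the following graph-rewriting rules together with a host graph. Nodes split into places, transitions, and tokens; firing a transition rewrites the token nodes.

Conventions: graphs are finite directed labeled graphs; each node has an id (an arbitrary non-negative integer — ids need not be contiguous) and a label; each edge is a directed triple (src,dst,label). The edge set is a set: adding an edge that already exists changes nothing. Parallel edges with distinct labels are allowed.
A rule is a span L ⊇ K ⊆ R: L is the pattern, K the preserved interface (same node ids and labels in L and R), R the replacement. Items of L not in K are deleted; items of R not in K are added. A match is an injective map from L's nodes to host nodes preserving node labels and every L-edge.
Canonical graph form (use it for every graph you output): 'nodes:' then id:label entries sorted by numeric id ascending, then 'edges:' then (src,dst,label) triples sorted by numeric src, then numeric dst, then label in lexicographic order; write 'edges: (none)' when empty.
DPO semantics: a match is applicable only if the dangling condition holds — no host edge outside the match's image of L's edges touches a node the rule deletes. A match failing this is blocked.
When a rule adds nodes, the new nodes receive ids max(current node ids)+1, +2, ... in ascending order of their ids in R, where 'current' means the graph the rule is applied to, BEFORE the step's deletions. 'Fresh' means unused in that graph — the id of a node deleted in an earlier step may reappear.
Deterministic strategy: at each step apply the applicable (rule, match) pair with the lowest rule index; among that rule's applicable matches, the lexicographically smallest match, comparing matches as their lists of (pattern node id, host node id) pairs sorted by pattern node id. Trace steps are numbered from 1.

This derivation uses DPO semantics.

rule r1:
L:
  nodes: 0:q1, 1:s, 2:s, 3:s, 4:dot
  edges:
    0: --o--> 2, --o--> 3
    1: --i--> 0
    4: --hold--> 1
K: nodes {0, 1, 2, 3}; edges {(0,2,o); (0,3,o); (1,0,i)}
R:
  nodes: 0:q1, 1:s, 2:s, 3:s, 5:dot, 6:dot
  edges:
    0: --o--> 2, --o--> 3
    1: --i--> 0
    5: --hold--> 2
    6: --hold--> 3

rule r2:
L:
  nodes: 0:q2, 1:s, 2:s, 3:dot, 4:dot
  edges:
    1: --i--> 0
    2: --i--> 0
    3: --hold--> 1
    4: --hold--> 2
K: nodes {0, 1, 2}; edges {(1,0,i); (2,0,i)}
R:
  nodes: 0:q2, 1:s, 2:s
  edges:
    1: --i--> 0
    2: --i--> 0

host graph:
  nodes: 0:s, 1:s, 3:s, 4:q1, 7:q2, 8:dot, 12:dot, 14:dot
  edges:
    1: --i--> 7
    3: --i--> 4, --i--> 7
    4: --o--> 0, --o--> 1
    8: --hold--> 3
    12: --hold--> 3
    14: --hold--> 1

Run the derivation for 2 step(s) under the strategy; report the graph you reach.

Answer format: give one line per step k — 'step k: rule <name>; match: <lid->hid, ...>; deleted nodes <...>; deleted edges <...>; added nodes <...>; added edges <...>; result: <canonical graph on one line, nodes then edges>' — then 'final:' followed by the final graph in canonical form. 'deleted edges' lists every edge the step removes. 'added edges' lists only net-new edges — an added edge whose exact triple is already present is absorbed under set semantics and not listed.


step 1: rule r1; match: 0->4, 1->3, 2->0, 3->1, 4->8; deleted nodes 8; deleted edges (8,3,hold); added nodes 15, 16; added edges (15,0,hold); (16,1,hold); result: nodes: 0:s, 1:s, 3:s, 4:q1, 7:q2, 12:dot, 14:dot, 15:dot, 16:dot edges: (1,7,i); (3,4,i); (3,7,i); (4,0,o); (4,1,o); (12,3,hold); (14,1,hold); (15,0,hold); (16,1,hold)
step 2: rule r1; match: 0->4, 1->3, 2->0, 3->1, 4->12; deleted nodes 12; deleted edges (12,3,hold); added nodes 17, 18; added edges (17,0,hold); (18,1,hold); result: nodes: 0:s, 1:s, 3:s, 4:q1, 7:q2, 14:dot, 15:dot, 16:dot, 17:dot, 18:dot edges: (1,7,i); (3,4,i); (3,7,i); (4,0,o); (4,1,o); (14,1,hold); (15,0,hold); (16,1,hold); (17,0,hold); (18,1,hold)
final:
nodes: 0:s, 1:s, 3:s, 4:q1, 7:q2, 14:dot, 15:dot, 16:dot, 17:dot, 18:dot
edges: (1,7,i); (3,4,i); (3,7,i); (4,0,o); (4,1,o); (14,1,hold); (15,0,hold); (16,1,hold); (17,0,hold); (18,1,hold)


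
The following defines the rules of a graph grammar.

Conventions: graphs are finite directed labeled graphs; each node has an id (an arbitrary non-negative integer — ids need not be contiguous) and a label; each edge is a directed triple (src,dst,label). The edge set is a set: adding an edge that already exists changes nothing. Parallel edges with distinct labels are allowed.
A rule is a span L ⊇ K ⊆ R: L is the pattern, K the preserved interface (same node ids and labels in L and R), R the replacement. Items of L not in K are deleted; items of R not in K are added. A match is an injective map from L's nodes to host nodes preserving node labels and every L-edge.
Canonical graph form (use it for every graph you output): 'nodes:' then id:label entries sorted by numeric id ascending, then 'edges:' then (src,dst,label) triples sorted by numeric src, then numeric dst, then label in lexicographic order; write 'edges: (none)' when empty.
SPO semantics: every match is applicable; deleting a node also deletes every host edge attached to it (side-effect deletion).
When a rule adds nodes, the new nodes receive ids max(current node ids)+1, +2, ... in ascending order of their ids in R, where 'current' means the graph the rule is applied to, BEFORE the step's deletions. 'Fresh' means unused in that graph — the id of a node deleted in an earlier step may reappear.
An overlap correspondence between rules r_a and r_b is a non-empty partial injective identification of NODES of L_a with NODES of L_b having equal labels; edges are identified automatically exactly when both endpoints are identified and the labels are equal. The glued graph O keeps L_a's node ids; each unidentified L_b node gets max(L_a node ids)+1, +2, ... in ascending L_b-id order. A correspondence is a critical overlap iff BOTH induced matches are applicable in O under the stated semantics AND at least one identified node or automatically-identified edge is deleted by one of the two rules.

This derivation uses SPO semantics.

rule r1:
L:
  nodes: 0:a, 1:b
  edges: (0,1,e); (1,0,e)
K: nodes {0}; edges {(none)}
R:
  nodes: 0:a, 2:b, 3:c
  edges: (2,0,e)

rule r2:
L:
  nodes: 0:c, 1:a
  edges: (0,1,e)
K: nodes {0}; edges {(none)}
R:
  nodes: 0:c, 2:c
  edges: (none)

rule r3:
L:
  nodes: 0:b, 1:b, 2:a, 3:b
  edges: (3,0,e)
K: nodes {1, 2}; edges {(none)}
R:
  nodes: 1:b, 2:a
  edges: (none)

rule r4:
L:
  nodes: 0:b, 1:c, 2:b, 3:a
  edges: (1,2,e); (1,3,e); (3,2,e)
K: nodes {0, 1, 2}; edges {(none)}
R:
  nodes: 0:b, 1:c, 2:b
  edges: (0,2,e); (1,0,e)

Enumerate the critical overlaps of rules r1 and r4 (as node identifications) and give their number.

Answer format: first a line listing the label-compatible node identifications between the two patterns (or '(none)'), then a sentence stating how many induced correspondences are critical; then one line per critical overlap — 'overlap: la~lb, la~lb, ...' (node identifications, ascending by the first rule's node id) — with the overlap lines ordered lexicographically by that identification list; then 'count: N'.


label-compatible node identifications between L(r1) and L(r4): 0~3, 1~0, 1~2
5 of the induced correspondences are critical overlaps of r1 and r4.
overlap: 0~3
overlap: 0~3, 1~0
overlap: 0~3, 1~2
overlap: 1~0
overlap: 1~2
count: 5
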